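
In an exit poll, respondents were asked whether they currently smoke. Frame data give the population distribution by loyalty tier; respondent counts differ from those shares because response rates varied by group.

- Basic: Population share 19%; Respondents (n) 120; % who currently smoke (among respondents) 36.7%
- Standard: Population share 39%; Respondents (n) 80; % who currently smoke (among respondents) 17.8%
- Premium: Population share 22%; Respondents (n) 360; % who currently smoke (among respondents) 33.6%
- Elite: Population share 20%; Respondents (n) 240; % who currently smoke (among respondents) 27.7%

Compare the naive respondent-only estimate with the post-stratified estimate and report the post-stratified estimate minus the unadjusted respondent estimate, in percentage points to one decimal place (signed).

-3.9 percentage points

Unadjusted (pooled respondent) estimate weights by respondent counts:
  (120/800)×36.7 + (80/800)×17.8 + (360/800)×33.6 + (240/800)×27.7 = 30.715%
Reweighting by population loyalty tier shares:
  0.19×36.7 + 0.39×17.8 + 0.22×33.6 + 0.2×27.7 = 26.847%
Difference = 26.847 − 30.715 = -3.868 pp.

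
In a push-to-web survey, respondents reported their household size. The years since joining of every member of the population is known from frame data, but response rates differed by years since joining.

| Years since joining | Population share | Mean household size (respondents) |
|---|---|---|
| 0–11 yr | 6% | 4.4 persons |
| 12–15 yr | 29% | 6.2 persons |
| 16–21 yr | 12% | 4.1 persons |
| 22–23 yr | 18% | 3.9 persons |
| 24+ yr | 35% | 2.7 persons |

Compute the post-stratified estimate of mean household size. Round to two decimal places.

4.20

Weight each group's respondent value by its population share:
  0–11 yr: 0.06 × 4.4 = 0.264
  12–15 yr: 0.29 × 6.2 = 1.798
  16–21 yr: 0.12 × 4.1 = 0.492
  22–23 yr: 0.18 × 3.9 = 0.702
  24+ yr: 0.35 × 2.7 = 0.945
Post-stratified estimate = 4.201 → 4.20.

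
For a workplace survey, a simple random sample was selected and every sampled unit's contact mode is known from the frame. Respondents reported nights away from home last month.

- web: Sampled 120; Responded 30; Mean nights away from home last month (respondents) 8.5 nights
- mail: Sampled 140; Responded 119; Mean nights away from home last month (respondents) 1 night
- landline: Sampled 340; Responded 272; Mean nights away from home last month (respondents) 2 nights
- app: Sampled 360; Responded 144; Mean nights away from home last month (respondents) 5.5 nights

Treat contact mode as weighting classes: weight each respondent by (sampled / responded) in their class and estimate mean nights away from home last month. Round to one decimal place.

Class response rates: web 30/120 = 25%, mail 119/140 = 85%, landline 272/340 = 80%, app 144/360 = 40%.
Inverse-response-rate weighting restores each class to its sampled count, so class totals weight by n_sampled:
  web: 120 × 8.5 = 1020
  mail: 140 × 1 = 140
  landline: 340 × 2 = 680
  app: 360 × 5.5 = 1980
Adjusted estimate = 3820 / 960 = 3.97917 → 4.0.

4.0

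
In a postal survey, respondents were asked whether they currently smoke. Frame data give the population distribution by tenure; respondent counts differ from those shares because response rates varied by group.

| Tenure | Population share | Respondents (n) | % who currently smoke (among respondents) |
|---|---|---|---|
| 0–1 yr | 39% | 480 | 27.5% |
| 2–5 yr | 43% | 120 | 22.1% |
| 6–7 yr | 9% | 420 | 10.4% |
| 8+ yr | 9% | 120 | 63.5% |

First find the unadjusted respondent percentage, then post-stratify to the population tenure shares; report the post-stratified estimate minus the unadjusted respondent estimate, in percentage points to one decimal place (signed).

Unadjusted (pooled respondent) estimate weights by respondent counts:
  (480/1140)×27.5 + (120/1140)×22.1 + (420/1140)×10.4 + (120/1140)×63.5 = 24.4211%
Reweighting by population tenure shares:
  0.39×27.5 + 0.43×22.1 + 0.09×10.4 + 0.09×63.5 = 26.879%
Difference = 26.879 − 24.4211 = 2.4579 pp.

+2.5 percentage points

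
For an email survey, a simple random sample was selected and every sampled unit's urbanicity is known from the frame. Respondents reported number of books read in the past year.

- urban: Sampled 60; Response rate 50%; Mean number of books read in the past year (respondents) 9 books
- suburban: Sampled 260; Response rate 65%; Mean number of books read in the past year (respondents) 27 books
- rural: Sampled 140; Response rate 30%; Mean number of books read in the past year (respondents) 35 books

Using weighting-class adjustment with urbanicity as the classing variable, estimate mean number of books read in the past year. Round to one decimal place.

27.1

With weight = n_sampled/n_responded per class, the weighted class total is n_sampled:
  urban: 60 × 9 = 540
  suburban: 260 × 27 = 7020
  rural: 140 × 35 = 4900
Adjusted estimate = 12,460 / 460 = 27.087 → 27.1.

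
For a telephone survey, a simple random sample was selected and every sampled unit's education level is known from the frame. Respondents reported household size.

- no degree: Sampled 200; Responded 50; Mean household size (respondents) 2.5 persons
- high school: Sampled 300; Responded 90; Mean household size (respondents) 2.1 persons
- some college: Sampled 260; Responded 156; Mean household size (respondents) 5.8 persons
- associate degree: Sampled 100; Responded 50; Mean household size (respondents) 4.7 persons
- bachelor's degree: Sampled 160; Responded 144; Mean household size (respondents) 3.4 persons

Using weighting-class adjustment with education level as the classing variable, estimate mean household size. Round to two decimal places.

Response rates by class: no degree 50/200 = 25%, high school 90/300 = 30%, some college 156/260 = 60%, associate degree 50/100 = 50%, bachelor's degree 144/160 = 90%.
Weighting each respondent by the inverse class response rate inflates each class back to its sampled size, so the class weight is n_sampled:
  no degree: 200 × 2.5 = 500
  high school: 300 × 2.1 = 630
  some college: 260 × 5.8 = 1508
  associate degree: 100 × 4.7 = 470
  bachelor's degree: 160 × 3.4 = 544
Adjusted estimate = 3652 / 1,020 = 3.58039 → 3.58.

3.58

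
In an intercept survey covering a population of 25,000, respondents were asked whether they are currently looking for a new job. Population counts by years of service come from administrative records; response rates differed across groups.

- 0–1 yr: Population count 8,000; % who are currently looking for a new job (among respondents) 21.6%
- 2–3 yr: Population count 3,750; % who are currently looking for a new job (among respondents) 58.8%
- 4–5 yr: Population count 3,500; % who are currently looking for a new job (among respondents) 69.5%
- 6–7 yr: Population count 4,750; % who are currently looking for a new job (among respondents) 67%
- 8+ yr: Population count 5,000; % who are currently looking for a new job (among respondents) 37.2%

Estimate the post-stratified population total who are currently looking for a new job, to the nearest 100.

Estimated count per cell = population count × respondent percentage:
  0–1 yr: 8,000 × 21.6% = 1728
  2–3 yr: 3,750 × 58.8% = 2205
  4–5 yr: 3,500 × 69.5% = 2432.5
  6–7 yr: 4,750 × 67% = 3182.5
  8+ yr: 5,000 × 37.2% = 1860
Estimated total = 11,408 → 11,400.

11,400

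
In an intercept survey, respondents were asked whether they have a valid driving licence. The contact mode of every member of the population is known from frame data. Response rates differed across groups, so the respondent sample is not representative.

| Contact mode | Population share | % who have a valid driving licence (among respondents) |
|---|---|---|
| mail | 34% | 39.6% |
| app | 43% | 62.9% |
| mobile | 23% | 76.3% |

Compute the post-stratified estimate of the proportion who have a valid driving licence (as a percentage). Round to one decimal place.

58.1%

Reweight to the known contact mode distribution:
  mail: 0.34 × 39.6 = 13.464
  app: 0.43 × 62.9 = 27.047
  mobile: 0.23 × 76.3 = 17.549
Post-stratified estimate = 58.06 → 58.1%.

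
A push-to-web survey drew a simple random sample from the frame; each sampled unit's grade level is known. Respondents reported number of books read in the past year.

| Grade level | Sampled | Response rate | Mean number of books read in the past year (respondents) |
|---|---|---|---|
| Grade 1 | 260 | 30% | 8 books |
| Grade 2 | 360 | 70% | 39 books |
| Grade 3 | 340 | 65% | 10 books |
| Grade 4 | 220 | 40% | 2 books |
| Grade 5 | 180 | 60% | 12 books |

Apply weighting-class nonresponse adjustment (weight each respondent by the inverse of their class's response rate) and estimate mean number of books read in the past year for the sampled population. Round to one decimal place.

16.3

Inverse-response-rate weighting restores each class to its sampled count, so class totals weight by n_sampled:
  Grade 1: 260 × 8 = 2080
  Grade 2: 360 × 39 = 14,040
  Grade 3: 340 × 10 = 3400
  Grade 4: 220 × 2 = 440
  Grade 5: 180 × 12 = 2160
Adjusted estimate = 22,120 / 1,360 = 16.2647 → 16.3.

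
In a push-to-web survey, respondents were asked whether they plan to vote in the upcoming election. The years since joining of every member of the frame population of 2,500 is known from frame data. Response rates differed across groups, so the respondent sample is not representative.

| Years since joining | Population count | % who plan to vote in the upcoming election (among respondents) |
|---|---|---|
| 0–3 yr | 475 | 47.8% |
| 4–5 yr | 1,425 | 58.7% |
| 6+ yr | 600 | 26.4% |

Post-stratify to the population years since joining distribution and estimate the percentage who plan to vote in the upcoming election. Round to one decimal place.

Post-stratification weights by population share, not respondent share:
  0–3 yr: (475/2,500) × 47.8 = 9.082
  4–5 yr: (1,425/2,500) × 58.7 = 33.459
  6+ yr: (600/2,500) × 26.4 = 6.336
Post-stratified estimate = 48.877 → 48.9%.

48.9%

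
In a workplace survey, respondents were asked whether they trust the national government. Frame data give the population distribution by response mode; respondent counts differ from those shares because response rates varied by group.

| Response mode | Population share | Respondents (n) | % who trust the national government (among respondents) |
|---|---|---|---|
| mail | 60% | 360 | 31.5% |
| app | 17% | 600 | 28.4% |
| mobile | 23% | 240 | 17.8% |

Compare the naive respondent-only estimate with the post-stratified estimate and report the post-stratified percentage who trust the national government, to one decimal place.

27.8%

Naive respondent-only estimate (weights = respondent counts):
  (360/1200)×31.5 + (600/1200)×28.4 + (240/1200)×17.8 = 27.21%
Post-stratified estimate weights by population shares:
  0.6×31.5 + 0.17×28.4 + 0.23×17.8 = 27.822%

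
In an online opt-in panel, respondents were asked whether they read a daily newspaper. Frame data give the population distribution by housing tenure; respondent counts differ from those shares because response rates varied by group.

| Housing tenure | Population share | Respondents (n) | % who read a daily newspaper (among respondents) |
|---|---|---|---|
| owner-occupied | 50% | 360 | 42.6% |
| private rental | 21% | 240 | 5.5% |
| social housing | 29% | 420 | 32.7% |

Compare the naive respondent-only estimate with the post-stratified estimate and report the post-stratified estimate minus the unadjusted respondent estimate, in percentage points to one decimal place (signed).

Naive respondent-only estimate (weights = respondent counts):
  (360/1020)×42.6 + (240/1020)×5.5 + (420/1020)×32.7 = 29.7941%
Reweighting by population housing tenure shares:
  0.5×42.6 + 0.21×5.5 + 0.29×32.7 = 31.938%
Difference = 31.938 − 29.7941 = 2.1439 pp.

+2.1 percentage points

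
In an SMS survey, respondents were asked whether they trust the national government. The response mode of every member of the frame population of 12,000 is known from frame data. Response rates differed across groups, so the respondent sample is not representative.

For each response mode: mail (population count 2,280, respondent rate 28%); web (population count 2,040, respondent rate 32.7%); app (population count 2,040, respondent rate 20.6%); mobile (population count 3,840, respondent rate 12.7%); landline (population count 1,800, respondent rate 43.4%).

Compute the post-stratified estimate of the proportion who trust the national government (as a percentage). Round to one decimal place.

25.0%

Weight each group's respondent value by its population share:
  mail: (2,280/12,000) × 28 = 5.32
  web: (2,040/12,000) × 32.7 = 5.559
  app: (2,040/12,000) × 20.6 = 3.502
  mobile: (3,840/12,000) × 12.7 = 4.064
  landline: (1,800/12,000) × 43.4 = 6.51
Post-stratified estimate = 24.955 → 25.0%.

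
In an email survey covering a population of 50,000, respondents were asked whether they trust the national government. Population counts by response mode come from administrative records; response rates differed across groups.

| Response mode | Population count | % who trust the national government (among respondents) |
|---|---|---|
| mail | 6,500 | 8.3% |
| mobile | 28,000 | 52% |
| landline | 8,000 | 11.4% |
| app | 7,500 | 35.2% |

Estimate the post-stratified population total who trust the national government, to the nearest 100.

18,700

Estimated count per cell = population count × respondent percentage:
  mail: 6,500 × 8.3% = 539.5
  mobile: 28,000 × 52% = 14,560
  landline: 8,000 × 11.4% = 912
  app: 7,500 × 35.2% = 2640
Estimated total = 18651.5 → 18,700.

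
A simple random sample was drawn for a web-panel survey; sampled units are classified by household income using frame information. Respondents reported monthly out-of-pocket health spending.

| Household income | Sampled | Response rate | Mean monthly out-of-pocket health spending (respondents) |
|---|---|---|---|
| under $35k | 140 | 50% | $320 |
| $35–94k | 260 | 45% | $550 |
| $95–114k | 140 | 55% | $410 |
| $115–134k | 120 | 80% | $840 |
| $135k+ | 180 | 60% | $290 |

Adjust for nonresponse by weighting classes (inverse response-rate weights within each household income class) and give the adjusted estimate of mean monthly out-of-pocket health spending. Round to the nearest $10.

With weight = n_sampled/n_responded per class, the weighted class total is n_sampled:
  under $35k: 140 × 320 = 44,800
  $35–94k: 260 × 550 = 143,000
  $95–114k: 140 × 410 = 57,400
  $115–134k: 120 × 840 = 100,800
  $135k+: 180 × 290 = 52,200
Adjusted estimate = 398,200 / 840 = 474.048 → $470.

$470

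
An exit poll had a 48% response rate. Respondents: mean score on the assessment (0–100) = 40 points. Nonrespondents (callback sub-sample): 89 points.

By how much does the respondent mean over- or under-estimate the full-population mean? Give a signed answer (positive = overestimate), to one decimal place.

Nonresponse fraction = 1 − 0.48 = 0.52.
Bias = (nonresponse fraction) × (respondent mean − nonrespondent mean)
     = 0.52 × (40 − 89) = 0.52 × -49 = -25.48.

-25.5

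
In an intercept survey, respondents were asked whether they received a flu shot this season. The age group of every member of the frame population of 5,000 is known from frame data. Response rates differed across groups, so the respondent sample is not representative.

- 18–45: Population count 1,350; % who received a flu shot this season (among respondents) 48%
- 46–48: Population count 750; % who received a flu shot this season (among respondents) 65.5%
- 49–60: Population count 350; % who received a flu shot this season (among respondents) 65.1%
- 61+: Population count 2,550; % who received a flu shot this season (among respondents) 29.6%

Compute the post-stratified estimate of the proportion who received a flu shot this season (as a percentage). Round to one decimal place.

42.4%

Each cell contributes population-share × respondent value:
  18–45: (1,350/5,000) × 48 = 12.96
  46–48: (750/5,000) × 65.5 = 9.825
  49–60: (350/5,000) × 65.1 = 4.557
  61+: (2,550/5,000) × 29.6 = 15.096
Post-stratified estimate = 42.438 → 42.4%.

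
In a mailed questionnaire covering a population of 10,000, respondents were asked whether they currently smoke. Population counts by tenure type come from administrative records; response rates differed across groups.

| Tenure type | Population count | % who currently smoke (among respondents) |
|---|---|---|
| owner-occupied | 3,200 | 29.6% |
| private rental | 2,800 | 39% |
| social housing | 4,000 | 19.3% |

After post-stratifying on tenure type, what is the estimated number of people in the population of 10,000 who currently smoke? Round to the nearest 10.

Estimated count per cell = population count × respondent percentage:
  owner-occupied: 3,200 × 29.6% = 947.2
  private rental: 2,800 × 39% = 1092
  social housing: 4,000 × 19.3% = 772
Estimated total = 2811.2 → 2,810.

2,810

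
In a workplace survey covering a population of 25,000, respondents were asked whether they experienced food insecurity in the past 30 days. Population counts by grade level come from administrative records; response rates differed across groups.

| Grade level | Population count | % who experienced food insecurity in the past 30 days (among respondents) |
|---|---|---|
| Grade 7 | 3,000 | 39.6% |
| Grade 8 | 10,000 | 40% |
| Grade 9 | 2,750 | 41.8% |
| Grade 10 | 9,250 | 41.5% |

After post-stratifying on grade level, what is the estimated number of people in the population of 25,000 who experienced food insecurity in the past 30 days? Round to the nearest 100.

10,200

Estimated count per cell = population count × respondent percentage:
  Grade 7: 3,000 × 39.6% = 1188
  Grade 8: 10,000 × 40% = 4000
  Grade 9: 2,750 × 41.8% = 1149.5
  Grade 10: 9,250 × 41.5% = 3838.75
Estimated total = 10176.2 → 10,200.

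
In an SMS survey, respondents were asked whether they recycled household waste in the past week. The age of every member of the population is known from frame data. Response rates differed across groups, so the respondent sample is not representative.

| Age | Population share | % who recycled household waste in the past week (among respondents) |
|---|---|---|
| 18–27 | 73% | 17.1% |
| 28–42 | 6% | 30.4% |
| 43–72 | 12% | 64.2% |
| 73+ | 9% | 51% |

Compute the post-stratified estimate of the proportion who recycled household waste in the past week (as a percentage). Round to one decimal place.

26.6%

Reweight to the known age distribution:
  18–27: 0.73 × 17.1 = 12.483
  28–42: 0.06 × 30.4 = 1.824
  43–72: 0.12 × 64.2 = 7.704
  73+: 0.09 × 51 = 4.59
Post-stratified estimate = 26.601 → 26.6%.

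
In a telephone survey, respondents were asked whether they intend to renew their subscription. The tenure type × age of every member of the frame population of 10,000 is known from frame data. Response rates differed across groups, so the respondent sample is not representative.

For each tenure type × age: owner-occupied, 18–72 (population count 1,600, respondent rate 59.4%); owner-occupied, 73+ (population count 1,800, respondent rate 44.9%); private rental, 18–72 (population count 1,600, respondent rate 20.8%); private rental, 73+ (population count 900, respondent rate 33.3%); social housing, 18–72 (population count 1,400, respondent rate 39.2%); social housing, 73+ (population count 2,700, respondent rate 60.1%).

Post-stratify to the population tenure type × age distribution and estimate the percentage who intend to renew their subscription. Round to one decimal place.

45.6%

Each cell contributes population-share × respondent value:
  owner-occupied, 18–72: (1,600/10,000) × 59.4 = 9.504
  owner-occupied, 73+: (1,800/10,000) × 44.9 = 8.082
  private rental, 18–72: (1,600/10,000) × 20.8 = 3.328
  private rental, 73+: (900/10,000) × 33.3 = 2.997
  social housing, 18–72: (1,400/10,000) × 39.2 = 5.488
  social housing, 73+: (2,700/10,000) × 60.1 = 16.227
Post-stratified estimate = 45.626 → 45.6%.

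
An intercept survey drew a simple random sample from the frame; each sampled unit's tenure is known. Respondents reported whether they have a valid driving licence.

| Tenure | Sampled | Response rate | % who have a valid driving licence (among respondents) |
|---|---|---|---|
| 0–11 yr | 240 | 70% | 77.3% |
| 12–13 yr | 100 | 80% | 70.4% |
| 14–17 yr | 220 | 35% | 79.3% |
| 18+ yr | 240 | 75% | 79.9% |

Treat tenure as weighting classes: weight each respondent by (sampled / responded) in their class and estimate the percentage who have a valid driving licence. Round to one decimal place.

Inverse-response-rate weighting restores each class to its sampled count, so class totals weight by n_sampled:
  0–11 yr: 240 × 77.3 = 18,552
  12–13 yr: 100 × 70.4 = 7040
  14–17 yr: 220 × 79.3 = 17,446
  18+ yr: 240 × 79.9 = 19,176
Adjusted estimate = 62,214 / 800 = 77.7675 → 77.8%.

77.8%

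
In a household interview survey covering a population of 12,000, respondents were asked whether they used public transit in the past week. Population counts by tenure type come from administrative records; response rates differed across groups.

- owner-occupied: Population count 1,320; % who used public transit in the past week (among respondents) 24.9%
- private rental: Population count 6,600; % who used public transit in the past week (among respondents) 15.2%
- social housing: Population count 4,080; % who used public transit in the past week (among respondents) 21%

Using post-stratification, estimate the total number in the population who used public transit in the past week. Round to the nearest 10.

Each cell contributes its population count × the respondent rate:
  owner-occupied: 1,320 × 24.9% = 328.68
  private rental: 6,600 × 15.2% = 1003.2
  social housing: 4,080 × 21% = 856.8
Estimated total = 2188.68 → 2,190.

2,190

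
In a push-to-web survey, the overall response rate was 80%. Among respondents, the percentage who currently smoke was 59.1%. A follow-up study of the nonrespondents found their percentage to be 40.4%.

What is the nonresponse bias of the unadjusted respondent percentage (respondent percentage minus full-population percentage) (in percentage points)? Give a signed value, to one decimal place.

Nonresponse fraction = 1 − 0.8 = 0.2.
Bias = (nonresponse fraction) × (respondent percentage − nonrespondent percentage)
     = 0.2 × (59.1 − 40.4) = 0.2 × 18.7 = 3.74.

+3.7 percentage points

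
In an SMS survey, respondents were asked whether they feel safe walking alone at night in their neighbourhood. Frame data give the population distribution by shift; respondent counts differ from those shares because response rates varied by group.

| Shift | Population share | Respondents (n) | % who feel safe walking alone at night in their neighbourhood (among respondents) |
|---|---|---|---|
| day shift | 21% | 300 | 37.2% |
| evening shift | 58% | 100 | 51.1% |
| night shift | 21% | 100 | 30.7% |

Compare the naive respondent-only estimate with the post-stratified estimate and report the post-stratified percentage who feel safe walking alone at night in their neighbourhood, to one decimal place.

43.9%

Naive respondent-only estimate (weights = respondent counts):
  (300/500)×37.2 + (100/500)×51.1 + (100/500)×30.7 = 38.68%
Reweighting by population shift shares:
  0.21×37.2 + 0.58×51.1 + 0.21×30.7 = 43.897%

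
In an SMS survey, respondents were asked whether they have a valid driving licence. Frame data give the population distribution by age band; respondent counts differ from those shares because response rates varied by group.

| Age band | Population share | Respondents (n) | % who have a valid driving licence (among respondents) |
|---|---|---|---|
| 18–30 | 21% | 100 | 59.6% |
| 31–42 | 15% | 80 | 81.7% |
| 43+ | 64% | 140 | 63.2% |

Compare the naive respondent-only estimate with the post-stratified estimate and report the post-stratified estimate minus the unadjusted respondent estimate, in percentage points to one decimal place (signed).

Naive respondent-only estimate (weights = respondent counts):
  (100/320)×59.6 + (80/320)×81.7 + (140/320)×63.2 = 66.7%
Post-stratifying to population shares instead:
  0.21×59.6 + 0.15×81.7 + 0.64×63.2 = 65.219%
Difference = 65.219 − 66.7 = -1.481 pp.

-1.5 percentage points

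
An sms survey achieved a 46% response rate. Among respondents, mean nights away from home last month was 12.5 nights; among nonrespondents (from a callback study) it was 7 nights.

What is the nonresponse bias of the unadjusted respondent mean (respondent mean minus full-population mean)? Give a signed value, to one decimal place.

Nonresponse fraction = 1 − 0.46 = 0.54.
Bias = (nonresponse fraction) × (respondent mean − nonrespondent mean)
     = 0.54 × (12.5 − 7) = 0.54 × 5.5 = 2.97.

+3.0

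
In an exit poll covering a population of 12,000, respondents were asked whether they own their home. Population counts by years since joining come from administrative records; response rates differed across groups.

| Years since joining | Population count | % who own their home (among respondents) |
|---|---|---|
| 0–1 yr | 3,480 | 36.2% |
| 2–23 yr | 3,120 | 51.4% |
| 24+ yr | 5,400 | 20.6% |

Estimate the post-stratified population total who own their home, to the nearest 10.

3,980

Estimated count per cell = population count × respondent percentage:
  0–1 yr: 3,480 × 36.2% = 1259.76
  2–23 yr: 3,120 × 51.4% = 1603.68
  24+ yr: 5,400 × 20.6% = 1112.4
Estimated total = 3975.84 → 3,980.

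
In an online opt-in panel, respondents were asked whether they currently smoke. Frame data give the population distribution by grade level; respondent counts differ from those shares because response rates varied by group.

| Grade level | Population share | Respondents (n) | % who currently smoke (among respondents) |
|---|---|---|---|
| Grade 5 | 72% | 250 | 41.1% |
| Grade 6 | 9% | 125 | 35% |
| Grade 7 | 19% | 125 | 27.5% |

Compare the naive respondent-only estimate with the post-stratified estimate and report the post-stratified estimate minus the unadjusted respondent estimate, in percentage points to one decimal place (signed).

Naive respondent-only estimate (weights = respondent counts):
  (250/500)×41.1 + (125/500)×35 + (125/500)×27.5 = 36.175%
Post-stratified estimate weights by population shares:
  0.72×41.1 + 0.09×35 + 0.19×27.5 = 37.967%
Difference = 37.967 − 36.175 = 1.792 pp.

+1.8 percentage points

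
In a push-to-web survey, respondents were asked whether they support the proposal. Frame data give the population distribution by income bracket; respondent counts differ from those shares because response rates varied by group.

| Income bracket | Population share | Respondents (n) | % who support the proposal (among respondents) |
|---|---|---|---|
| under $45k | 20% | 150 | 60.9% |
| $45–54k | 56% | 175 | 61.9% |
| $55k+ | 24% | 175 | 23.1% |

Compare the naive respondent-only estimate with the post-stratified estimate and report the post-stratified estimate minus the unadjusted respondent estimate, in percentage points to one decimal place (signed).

+4.4 percentage points

Without adjustment, the pooled respondent share is:
  (150/500)×60.9 + (175/500)×61.9 + (175/500)×23.1 = 48.02%
Post-stratifying to population shares instead:
  0.2×60.9 + 0.56×61.9 + 0.24×23.1 = 52.388%
Difference = 52.388 − 48.02 = 4.368 pp.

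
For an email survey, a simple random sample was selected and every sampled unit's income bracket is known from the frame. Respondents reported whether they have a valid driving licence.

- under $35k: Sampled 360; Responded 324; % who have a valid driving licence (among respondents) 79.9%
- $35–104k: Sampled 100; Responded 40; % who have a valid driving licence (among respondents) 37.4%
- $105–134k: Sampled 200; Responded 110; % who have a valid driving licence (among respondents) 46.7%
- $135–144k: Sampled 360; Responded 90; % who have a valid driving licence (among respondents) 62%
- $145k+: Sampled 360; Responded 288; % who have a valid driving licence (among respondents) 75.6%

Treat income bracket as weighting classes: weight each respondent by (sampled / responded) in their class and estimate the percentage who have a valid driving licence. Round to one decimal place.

66.2%

Class response rates: under $35k 324/360 = 90%, $35–104k 40/100 = 40%, $105–134k 110/200 = 55%, $135–144k 90/360 = 25%, $145k+ 288/360 = 80%.
Weighting each respondent by the inverse class response rate inflates each class back to its sampled size, so the class weight is n_sampled:
  under $35k: 360 × 79.9 = 28764
  $35–104k: 100 × 37.4 = 3740
  $105–134k: 200 × 46.7 = 9340
  $135–144k: 360 × 62 = 22,320
  $145k+: 360 × 75.6 = 27216
Adjusted estimate = 91,380 / 1,380 = 66.2174 → 66.2%.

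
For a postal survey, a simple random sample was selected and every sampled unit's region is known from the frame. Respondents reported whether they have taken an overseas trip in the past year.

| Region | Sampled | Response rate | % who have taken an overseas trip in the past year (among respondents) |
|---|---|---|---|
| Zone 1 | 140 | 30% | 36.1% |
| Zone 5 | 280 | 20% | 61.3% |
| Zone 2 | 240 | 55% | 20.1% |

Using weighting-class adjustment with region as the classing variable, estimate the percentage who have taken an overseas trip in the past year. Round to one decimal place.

41.0%

With weight = n_sampled/n_responded per class, the weighted class total is n_sampled:
  Zone 1: 140 × 36.1 = 5054
  Zone 5: 280 × 61.3 = 17,164
  Zone 2: 240 × 20.1 = 4824
Adjusted estimate = 27,042 / 660 = 40.9727 → 41.0%.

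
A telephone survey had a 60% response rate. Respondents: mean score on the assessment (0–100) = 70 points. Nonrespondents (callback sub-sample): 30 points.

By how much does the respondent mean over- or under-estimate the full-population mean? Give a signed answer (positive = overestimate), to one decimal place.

Nonresponse fraction = 1 − 0.6 = 0.4.
Bias = (nonresponse fraction) × (respondent mean − nonrespondent mean)
     = 0.4 × (70 − 30) = 0.4 × 40 = 16.

+16.0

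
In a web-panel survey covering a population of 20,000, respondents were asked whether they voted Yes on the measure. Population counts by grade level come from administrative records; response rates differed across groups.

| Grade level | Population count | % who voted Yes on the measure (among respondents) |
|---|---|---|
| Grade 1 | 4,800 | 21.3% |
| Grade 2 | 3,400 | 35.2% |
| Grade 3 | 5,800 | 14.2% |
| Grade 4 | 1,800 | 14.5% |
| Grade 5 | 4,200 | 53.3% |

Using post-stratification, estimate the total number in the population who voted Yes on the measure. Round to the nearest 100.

5,500

Each cell contributes its population count × the respondent rate:
  Grade 1: 4,800 × 21.3% = 1022.4
  Grade 2: 3,400 × 35.2% = 1196.8
  Grade 3: 5,800 × 14.2% = 823.6
  Grade 4: 1,800 × 14.5% = 261
  Grade 5: 4,200 × 53.3% = 2238.6
Estimated total = 5542.4 → 5,500.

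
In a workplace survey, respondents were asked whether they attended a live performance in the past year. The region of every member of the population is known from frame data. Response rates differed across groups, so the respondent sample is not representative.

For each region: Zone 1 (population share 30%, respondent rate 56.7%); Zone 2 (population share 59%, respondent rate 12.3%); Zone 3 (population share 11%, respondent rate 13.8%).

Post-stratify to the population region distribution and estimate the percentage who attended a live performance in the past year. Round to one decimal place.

Reweight to the known region distribution:
  Zone 1: 0.3 × 56.7 = 17.01
  Zone 2: 0.59 × 12.3 = 7.257
  Zone 3: 0.11 × 13.8 = 1.518
Post-stratified estimate = 25.785 → 25.8%.

25.8%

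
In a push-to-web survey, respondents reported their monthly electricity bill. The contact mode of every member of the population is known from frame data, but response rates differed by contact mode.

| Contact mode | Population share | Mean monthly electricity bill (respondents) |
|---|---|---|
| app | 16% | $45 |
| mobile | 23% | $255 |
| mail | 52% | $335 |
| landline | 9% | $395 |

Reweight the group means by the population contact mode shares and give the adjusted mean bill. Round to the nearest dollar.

$276

Post-stratification weights by population share, not respondent share:
  app: 0.16 × 45 = 7.2
  mobile: 0.23 × 255 = 58.65
  mail: 0.52 × 335 = 174.2
  landline: 0.09 × 395 = 35.55
Post-stratified estimate = 275.6 → $276.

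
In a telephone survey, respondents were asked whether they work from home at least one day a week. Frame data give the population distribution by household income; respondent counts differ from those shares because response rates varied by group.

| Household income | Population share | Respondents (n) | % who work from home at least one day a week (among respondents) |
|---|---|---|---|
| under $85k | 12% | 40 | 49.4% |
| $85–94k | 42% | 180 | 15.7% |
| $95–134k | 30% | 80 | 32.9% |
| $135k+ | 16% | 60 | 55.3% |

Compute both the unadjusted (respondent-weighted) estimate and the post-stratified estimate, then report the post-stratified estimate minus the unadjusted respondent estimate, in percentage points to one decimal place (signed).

+1.4 percentage points

Unadjusted (pooled respondent) estimate weights by respondent counts:
  (40/360)×49.4 + (180/360)×15.7 + (80/360)×32.9 + (60/360)×55.3 = 29.8667%
Reweighting by population household income shares:
  0.12×49.4 + 0.42×15.7 + 0.3×32.9 + 0.16×55.3 = 31.24%
Difference = 31.24 − 29.8667 = 1.3733 pp.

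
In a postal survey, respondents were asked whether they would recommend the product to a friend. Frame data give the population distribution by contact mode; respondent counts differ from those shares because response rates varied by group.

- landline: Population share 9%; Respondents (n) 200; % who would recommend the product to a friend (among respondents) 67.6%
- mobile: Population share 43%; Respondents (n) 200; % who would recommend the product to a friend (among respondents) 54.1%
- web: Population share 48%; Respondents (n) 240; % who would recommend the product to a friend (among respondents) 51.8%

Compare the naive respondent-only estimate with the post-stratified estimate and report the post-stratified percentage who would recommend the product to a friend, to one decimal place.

54.2%

Naive respondent-only estimate (weights = respondent counts):
  (200/640)×67.6 + (200/640)×54.1 + (240/640)×51.8 = 57.4562%
Post-stratified estimate weights by population shares:
  0.09×67.6 + 0.43×54.1 + 0.48×51.8 = 54.211%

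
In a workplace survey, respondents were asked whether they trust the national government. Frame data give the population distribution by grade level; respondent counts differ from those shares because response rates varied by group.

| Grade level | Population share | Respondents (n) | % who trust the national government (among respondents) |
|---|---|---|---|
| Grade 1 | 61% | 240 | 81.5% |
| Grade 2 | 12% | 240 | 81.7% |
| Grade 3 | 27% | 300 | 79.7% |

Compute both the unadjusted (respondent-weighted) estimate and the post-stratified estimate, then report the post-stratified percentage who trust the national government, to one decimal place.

Naive respondent-only estimate (weights = respondent counts):
  (240/780)×81.5 + (240/780)×81.7 + (300/780)×79.7 = 80.8692%
Reweighting by population grade level shares:
  0.61×81.5 + 0.12×81.7 + 0.27×79.7 = 81.038%

81.0%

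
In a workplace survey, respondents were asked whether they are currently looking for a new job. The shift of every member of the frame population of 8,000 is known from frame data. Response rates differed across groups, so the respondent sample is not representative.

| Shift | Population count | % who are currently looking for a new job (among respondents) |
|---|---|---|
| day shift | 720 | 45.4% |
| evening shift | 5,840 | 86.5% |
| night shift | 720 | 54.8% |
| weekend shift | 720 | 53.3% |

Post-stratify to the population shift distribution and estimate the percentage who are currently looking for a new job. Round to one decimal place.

Each cell contributes population-share × respondent value:
  day shift: (720/8,000) × 45.4 = 4.086
  evening shift: (5,840/8,000) × 86.5 = 63.145
  night shift: (720/8,000) × 54.8 = 4.932
  weekend shift: (720/8,000) × 53.3 = 4.797
Post-stratified estimate = 76.96 → 77.0%.

77.0%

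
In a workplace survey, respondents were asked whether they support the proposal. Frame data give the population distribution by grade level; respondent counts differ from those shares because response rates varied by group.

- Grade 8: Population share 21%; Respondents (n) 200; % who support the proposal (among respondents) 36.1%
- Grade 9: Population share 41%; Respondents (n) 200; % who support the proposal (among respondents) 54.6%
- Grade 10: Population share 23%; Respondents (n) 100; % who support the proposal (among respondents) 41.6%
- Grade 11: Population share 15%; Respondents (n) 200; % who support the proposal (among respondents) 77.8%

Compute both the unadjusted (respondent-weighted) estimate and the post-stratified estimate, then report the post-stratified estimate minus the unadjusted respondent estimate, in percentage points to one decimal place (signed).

Without adjustment, the pooled respondent share is:
  (200/700)×36.1 + (200/700)×54.6 + (100/700)×41.6 + (200/700)×77.8 = 54.0857%
Reweighting by population grade level shares:
  0.21×36.1 + 0.41×54.6 + 0.23×41.6 + 0.15×77.8 = 51.205%
Difference = 51.205 − 54.0857 = -2.8807 pp.

-2.9 percentage points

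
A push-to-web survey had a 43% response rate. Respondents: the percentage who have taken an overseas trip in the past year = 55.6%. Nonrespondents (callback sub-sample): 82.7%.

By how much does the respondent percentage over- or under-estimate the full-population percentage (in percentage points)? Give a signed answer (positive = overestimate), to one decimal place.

Nonresponse fraction = 1 − 0.43 = 0.57.
Bias = (nonresponse fraction) × (respondent percentage − nonrespondent percentage)
     = 0.57 × (55.6 − 82.7) = 0.57 × -27.1 = -15.447.

-15.4 percentage points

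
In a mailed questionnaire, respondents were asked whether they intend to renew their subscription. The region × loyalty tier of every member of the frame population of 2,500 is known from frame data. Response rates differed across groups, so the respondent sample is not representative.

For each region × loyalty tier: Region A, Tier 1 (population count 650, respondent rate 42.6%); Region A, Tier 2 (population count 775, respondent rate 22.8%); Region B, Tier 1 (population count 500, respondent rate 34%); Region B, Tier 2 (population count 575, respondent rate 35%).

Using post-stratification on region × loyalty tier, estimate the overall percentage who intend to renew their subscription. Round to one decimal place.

Weight each group's respondent value by its population share:
  Region A, Tier 1: (650/2,500) × 42.6 = 11.076
  Region A, Tier 2: (775/2,500) × 22.8 = 7.068
  Region B, Tier 1: (500/2,500) × 34 = 6.8
  Region B, Tier 2: (575/2,500) × 35 = 8.05
Post-stratified estimate = 32.994 → 33.0%.

33.0%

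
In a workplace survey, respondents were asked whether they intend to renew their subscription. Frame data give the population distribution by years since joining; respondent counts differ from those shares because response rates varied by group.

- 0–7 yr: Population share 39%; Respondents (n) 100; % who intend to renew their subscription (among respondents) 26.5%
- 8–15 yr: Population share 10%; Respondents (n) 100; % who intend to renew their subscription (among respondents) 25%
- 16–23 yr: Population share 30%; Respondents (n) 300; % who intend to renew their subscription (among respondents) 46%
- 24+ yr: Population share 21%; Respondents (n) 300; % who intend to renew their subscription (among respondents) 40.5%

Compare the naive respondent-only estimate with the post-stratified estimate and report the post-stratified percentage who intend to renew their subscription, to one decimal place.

Without adjustment, the pooled respondent share is:
  (100/800)×26.5 + (100/800)×25 + (300/800)×46 + (300/800)×40.5 = 38.875%
Post-stratified estimate weights by population shares:
  0.39×26.5 + 0.1×25 + 0.3×46 + 0.21×40.5 = 35.14%

35.1%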